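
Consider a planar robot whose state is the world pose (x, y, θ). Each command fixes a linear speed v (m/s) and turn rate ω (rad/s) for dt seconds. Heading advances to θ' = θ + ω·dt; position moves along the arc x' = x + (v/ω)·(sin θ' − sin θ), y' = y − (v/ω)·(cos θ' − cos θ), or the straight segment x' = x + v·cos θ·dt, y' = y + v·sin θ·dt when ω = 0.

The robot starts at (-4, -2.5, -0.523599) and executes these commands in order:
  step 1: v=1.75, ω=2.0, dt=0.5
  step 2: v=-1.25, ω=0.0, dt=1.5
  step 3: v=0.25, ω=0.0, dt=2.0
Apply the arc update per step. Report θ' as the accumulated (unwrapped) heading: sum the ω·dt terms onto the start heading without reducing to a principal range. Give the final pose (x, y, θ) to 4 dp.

step 1: θ'=0.4764 (R=0.8750) → pose (-3.1612, -2.5198, 0.4764)
step 2: θ'=0.4764 (straight) → pose (-4.8275, -3.3796, 0.4764)
step 3: θ'=0.4764 (straight) → pose (-4.3831, -3.1504, 0.4764)

(-4.3831, -3.1504, 0.4764)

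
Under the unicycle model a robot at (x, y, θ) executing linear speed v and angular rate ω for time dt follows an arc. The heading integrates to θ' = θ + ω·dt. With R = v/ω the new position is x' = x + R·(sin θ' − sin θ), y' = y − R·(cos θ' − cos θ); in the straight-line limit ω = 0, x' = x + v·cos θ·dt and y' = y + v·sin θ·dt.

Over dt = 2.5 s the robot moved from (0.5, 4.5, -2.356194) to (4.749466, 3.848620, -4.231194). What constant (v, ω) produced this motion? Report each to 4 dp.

v = -2.0000, ω = -0.7500

Δθ = -4.231194 − -2.356194 = -1.875000
ω = Δθ/dt = -1.875000/2.5 = -0.7500
R = Δx/(sin θ' − sin θ) = 2.6667
v = R·ω = 2.6667·-0.7500 = -2.0000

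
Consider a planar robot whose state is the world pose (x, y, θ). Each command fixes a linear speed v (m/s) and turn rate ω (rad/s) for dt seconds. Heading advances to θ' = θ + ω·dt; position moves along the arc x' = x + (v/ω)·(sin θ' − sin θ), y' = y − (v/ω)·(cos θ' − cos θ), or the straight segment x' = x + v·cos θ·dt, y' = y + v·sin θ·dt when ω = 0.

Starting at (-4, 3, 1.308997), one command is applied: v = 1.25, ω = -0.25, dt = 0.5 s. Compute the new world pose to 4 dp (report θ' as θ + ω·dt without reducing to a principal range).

θ' = 1.3090 + -0.25·0.5 = 1.1840
R = v/ω = 1.25/-0.25 = -5.0000
x' = -4 + -5.0000·(sin 1.1840 − sin 1.3090) = -3.8010
y' = 3 − -5.0000·(cos 1.1840 − cos 1.3090) = 3.5920

(-3.8010, 3.5920, 1.1840)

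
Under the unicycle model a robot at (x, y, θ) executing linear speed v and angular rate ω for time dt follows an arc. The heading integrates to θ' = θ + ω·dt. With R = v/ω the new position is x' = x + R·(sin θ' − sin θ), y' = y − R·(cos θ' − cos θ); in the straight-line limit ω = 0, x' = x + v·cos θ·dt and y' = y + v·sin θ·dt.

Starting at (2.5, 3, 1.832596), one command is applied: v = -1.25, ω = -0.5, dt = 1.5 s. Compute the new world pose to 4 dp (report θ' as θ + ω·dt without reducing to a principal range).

(2.2931, 1.1804, 1.0826)

θ' = 1.8326 + -0.5·1.5 = 1.0826
R = v/ω = -1.25/-0.5 = 2.5000
x' = 2.5 + 2.5000·(sin 1.0826 − sin 1.8326) = 2.2931
y' = 3 − 2.5000·(cos 1.0826 − cos 1.8326) = 1.1804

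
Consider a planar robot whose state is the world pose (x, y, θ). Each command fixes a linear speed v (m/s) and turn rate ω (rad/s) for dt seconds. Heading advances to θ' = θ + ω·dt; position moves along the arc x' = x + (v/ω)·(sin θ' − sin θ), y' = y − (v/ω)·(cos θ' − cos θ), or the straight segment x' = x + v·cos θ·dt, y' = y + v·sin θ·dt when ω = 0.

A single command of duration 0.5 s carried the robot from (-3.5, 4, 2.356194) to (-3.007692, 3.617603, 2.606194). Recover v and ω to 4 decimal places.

Δθ = 2.606194 − 2.356194 = 0.250000
ω = Δθ/dt = 0.250000/0.5 = 0.5000
R = Δx/(sin θ' − sin θ) = -2.5000
v = R·ω = -2.5000·0.5000 = -1.2500

v = -1.2500, ω = 0.5000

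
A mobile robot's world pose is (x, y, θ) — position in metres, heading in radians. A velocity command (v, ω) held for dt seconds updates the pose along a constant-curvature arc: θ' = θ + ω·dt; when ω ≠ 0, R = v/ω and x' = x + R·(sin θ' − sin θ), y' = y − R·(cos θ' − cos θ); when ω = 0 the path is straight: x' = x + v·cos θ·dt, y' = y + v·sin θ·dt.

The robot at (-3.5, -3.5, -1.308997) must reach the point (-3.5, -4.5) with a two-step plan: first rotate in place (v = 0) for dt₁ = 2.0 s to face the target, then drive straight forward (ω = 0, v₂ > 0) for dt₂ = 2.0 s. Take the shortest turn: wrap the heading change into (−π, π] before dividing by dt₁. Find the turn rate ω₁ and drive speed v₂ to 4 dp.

heading to target = atan2(-4.5−-3.5, -3.5−-3.5) = -1.5708
Δθ = wrap(-1.5708 − -1.3090) = -0.2618; ω₁ = Δθ/dt₁ = -0.1309
distance = √((-3.5−-3.5)² + (-4.5−-3.5)²) = 1.0000; v₂ = distance/dt₂ = 0.5000

ω₁ = -0.1309, v₂ = 0.5000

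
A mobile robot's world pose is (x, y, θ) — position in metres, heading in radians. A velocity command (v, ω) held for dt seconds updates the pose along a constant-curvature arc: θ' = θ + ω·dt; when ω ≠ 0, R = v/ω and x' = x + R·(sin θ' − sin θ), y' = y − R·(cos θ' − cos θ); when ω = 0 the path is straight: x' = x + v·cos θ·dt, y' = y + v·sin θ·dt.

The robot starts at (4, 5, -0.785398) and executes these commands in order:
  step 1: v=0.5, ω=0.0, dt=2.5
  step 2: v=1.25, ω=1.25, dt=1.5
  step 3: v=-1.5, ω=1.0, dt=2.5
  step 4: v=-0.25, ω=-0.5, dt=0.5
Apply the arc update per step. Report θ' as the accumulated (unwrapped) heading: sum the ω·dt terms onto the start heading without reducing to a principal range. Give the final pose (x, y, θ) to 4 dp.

(8.5751, 2.3537, 3.3396)

step 1: θ'=-0.7854 (straight) → pose (4.8839, 4.1161, -0.7854)
step 2: θ'=1.0896 (R=1.0000) → pose (6.4774, 4.3604, 1.0896)
step 3: θ'=3.5896 (R=-1.5000) → pose (8.4569, 2.3142, 3.5896)
step 4: θ'=3.3396 (R=0.5000) → pose (8.5751, 2.3537, 3.3396)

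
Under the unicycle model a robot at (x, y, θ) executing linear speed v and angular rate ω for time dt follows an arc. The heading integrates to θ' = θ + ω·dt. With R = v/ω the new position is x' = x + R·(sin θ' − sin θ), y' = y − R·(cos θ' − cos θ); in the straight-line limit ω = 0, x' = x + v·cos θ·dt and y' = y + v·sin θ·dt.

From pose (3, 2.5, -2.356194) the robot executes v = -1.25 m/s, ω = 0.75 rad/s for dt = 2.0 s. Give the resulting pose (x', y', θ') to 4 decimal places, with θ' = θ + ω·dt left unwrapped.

θ' = -2.3562 + 0.75·2.0 = -0.8562
R = v/ω = -1.25/0.75 = -1.6667
x' = 3 + -1.6667·(sin -0.8562 − sin -2.3562) = 3.0804
y' = 2.5 − -1.6667·(cos -0.8562 − cos -2.3562) = 4.7707

(3.0804, 4.7707, -0.8562)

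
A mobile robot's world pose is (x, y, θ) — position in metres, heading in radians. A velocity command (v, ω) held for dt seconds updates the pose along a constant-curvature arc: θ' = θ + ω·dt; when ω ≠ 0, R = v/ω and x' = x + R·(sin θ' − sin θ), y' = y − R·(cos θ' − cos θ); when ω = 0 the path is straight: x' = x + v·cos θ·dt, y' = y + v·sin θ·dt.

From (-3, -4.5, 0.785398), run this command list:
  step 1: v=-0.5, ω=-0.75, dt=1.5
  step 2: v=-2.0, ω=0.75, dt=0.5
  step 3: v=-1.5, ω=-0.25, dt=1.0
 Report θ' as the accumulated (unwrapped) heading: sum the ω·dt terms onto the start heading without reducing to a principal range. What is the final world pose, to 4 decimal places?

step 1: θ'=-0.3396 (R=0.6667) → pose (-3.6935, -4.6572, -0.3396)
step 2: θ'=0.0354 (R=-2.6667) → pose (-4.6762, -4.5066, 0.0354)
step 3: θ'=-0.2146 (R=6.0000) → pose (-6.1662, -4.3727, -0.2146)

(-6.1662, -4.3727, -0.2146)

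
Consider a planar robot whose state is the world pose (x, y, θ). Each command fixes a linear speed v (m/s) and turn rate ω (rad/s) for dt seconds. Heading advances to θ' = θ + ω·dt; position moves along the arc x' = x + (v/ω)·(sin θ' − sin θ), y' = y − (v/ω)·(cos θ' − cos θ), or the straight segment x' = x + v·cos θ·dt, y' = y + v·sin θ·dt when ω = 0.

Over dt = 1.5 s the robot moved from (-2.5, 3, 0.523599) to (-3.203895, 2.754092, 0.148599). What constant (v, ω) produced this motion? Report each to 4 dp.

v = -0.5000, ω = -0.2500

Δθ = 0.148599 − 0.523599 = -0.375000
ω = Δθ/dt = -0.375000/1.5 = -0.2500
R = Δx/(sin θ' − sin θ) = 2.0000
v = R·ω = 2.0000·-0.2500 = -0.5000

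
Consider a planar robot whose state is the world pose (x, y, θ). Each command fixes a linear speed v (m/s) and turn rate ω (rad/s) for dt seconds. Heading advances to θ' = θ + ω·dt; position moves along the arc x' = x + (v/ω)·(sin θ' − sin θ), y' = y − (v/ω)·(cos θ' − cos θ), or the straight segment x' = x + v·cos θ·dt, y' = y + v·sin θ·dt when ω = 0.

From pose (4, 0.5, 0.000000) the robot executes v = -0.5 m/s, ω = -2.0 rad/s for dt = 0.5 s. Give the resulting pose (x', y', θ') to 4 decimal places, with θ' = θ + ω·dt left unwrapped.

θ' = 0.0000 + -2.0·0.5 = -1.0000
R = v/ω = -0.5/-2.0 = 0.2500
x' = 4 + 0.2500·(sin -1.0000 − sin 0.0000) = 3.7896
y' = 0.5 − 0.2500·(cos -1.0000 − cos 0.0000) = 0.6149

(3.7896, 0.6149, -1.0000)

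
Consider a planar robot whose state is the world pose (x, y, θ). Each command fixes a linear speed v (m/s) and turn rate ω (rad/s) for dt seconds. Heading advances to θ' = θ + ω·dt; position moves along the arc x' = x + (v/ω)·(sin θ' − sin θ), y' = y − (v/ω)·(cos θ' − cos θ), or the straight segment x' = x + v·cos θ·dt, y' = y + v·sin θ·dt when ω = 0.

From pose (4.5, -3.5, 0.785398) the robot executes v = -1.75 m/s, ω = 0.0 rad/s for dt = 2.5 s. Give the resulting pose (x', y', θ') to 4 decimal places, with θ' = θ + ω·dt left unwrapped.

θ' = 0.7854 + 0.0·2.5 = 0.7854
ω = 0 → straight: x' = 4.5 + -1.75·cos(0.7854)·2.5 = 1.4064
y' = -3.5 + -1.75·sin(0.7854)·2.5 = -6.5936

(1.4064, -6.5936, 0.7854)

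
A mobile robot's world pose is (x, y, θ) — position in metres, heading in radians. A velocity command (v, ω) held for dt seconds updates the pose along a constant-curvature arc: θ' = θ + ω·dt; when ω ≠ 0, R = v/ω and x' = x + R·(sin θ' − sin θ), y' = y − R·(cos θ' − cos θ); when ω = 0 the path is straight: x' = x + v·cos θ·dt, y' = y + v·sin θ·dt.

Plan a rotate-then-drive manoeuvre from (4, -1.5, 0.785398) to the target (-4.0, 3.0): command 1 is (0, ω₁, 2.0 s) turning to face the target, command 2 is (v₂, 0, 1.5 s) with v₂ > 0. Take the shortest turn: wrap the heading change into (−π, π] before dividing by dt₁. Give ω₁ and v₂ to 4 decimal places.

ω₁ = 0.9219, v₂ = 6.1192

heading to target = atan2(3−-1.5, -4−4) = 2.6292
Δθ = wrap(2.6292 − 0.7854) = 1.8438; ω₁ = Δθ/dt₁ = 0.9219
distance = √((-4−4)² + (3−-1.5)²) = 9.1788; v₂ = distance/dt₂ = 6.1192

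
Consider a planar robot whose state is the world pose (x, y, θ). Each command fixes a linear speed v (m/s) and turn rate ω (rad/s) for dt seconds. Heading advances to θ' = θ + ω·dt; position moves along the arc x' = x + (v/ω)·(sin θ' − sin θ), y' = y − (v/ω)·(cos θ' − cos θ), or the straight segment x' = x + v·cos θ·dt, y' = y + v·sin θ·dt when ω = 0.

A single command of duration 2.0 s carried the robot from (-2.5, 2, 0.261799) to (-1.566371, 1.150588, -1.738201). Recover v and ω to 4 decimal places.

v = 0.7500, ω = -1.0000

Δθ = -1.738201 − 0.261799 = -2.000000
ω = Δθ/dt = -2.000000/2.0 = -1.0000
R = Δx/(sin θ' − sin θ) = -0.7500
v = R·ω = -0.7500·-1.0000 = 0.7500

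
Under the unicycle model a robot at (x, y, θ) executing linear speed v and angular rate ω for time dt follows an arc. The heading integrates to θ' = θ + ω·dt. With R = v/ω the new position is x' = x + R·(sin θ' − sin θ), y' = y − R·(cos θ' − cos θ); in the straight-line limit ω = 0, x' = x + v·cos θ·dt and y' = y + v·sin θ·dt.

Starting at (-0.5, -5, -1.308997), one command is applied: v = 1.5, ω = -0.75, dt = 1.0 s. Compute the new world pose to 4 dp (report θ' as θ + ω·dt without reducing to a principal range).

θ' = -1.3090 + -0.75·1.0 = -2.0590
R = v/ω = 1.5/-0.75 = -2.0000
x' = -0.5 + -2.0000·(sin -2.0590 − sin -1.3090) = -0.6655
y' = -5 − -2.0000·(cos -2.0590 − cos -1.3090) = -6.4557

(-0.6655, -6.4557, -2.0590)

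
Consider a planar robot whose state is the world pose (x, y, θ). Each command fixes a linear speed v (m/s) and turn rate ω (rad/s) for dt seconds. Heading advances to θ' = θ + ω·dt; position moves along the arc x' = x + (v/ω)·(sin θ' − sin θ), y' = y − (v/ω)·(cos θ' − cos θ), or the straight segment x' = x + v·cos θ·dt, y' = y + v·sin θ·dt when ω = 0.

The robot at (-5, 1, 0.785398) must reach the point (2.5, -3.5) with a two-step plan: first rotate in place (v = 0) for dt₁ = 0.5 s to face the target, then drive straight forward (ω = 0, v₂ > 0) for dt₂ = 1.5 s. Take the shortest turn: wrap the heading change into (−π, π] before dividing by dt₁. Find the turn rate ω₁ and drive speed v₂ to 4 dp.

heading to target = atan2(-3.5−1, 2.5−-5) = -0.5404
Δθ = wrap(-0.5404 − 0.7854) = -1.3258; ω₁ = Δθ/dt₁ = -2.6516
distance = √((2.5−-5)² + (-3.5−1)²) = 8.7464; v₂ = distance/dt₂ = 5.8310

ω₁ = -2.6516, v₂ = 5.8310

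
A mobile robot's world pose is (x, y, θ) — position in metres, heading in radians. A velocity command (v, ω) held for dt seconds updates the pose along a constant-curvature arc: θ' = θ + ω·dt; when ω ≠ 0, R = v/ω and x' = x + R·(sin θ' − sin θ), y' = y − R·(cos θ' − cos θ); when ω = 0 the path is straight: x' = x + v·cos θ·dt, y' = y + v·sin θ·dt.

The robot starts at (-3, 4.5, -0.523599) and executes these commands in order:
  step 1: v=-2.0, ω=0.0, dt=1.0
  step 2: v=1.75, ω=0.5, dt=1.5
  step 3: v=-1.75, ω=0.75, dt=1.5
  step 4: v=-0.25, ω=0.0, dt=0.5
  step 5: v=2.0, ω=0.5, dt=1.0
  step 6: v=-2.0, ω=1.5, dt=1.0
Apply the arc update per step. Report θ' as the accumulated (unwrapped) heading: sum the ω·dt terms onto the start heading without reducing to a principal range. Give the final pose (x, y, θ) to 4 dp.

step 1: θ'=-0.5236 (straight) → pose (-4.7321, 5.5000, -0.5236)
step 2: θ'=0.2264 (R=3.5000) → pose (-2.1964, 5.1204, 0.2264)
step 3: θ'=1.3514 (R=-2.3333) → pose (-3.9500, 3.3544, 1.3514)
step 4: θ'=1.3514 (straight) → pose (-3.9772, 3.2324, 1.3514)
step 5: θ'=1.8514 (R=4.0000) → pose (-4.0378, 5.2107, 1.8514)
step 6: θ'=3.3514 (R=-1.3333) → pose (-2.4789, 4.2759, 3.3514)

(-2.4789, 4.2759, 3.3514)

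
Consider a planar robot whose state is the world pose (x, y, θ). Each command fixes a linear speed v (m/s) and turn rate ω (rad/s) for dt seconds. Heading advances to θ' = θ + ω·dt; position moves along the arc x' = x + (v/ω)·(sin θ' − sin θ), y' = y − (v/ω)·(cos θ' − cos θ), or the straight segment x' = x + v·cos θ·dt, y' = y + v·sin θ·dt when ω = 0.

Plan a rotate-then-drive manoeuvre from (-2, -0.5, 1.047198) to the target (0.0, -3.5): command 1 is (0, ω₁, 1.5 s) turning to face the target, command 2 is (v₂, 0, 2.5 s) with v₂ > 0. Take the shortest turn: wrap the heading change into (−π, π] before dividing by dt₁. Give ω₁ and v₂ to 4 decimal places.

heading to target = atan2(-3.5−-0.5, 0−-2) = -0.9828
Δθ = wrap(-0.9828 − 1.0472) = -2.0300; ω₁ = Δθ/dt₁ = -1.3533
distance = √((0−-2)² + (-3.5−-0.5)²) = 3.6056; v₂ = distance/dt₂ = 1.4422

ω₁ = -1.3533, v₂ = 1.4422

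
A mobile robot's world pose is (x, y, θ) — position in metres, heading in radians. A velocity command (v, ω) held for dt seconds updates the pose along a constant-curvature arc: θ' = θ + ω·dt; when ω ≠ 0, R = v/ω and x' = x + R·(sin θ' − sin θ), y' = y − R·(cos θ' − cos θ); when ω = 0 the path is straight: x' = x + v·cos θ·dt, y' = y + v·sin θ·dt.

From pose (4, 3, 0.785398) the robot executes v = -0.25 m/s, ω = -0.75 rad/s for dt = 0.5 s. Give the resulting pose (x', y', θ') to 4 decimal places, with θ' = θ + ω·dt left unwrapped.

(3.8973, 2.9300, 0.4104)

θ' = 0.7854 + -0.75·0.5 = 0.4104
R = v/ω = -0.25/-0.75 = 0.3333
x' = 4 + 0.3333·(sin 0.4104 − sin 0.7854) = 3.8973
y' = 3 − 0.3333·(cos 0.4104 − cos 0.7854) = 2.9300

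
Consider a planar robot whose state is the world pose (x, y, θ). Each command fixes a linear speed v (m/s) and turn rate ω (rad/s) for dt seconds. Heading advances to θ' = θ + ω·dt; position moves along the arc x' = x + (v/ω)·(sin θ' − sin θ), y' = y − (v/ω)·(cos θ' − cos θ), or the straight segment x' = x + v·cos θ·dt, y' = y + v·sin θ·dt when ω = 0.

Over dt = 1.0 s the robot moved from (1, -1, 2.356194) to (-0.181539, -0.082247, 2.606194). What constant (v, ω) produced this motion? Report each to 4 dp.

v = 1.5000, ω = 0.2500

Δθ = 2.606194 − 2.356194 = 0.250000
ω = Δθ/dt = 0.250000/1.0 = 0.2500
R = Δx/(sin θ' − sin θ) = 6.0000
v = R·ω = 6.0000·0.2500 = 1.5000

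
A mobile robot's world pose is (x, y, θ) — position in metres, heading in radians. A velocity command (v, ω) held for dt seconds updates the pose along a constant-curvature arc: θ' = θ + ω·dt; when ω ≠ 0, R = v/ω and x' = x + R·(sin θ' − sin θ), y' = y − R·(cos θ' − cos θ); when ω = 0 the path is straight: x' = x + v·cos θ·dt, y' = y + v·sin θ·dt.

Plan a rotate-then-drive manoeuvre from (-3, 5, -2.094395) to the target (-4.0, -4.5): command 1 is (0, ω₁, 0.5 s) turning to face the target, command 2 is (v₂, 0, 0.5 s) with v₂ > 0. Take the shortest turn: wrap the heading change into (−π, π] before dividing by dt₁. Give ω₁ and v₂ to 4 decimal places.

heading to target = atan2(-4.5−5, -4−-3) = -1.6757
Δθ = wrap(-1.6757 − -2.0944) = 0.4187; ω₁ = Δθ/dt₁ = 0.8374
distance = √((-4−-3)² + (-4.5−5)²) = 9.5525; v₂ = distance/dt₂ = 19.1050

ω₁ = 0.8374, v₂ = 19.1050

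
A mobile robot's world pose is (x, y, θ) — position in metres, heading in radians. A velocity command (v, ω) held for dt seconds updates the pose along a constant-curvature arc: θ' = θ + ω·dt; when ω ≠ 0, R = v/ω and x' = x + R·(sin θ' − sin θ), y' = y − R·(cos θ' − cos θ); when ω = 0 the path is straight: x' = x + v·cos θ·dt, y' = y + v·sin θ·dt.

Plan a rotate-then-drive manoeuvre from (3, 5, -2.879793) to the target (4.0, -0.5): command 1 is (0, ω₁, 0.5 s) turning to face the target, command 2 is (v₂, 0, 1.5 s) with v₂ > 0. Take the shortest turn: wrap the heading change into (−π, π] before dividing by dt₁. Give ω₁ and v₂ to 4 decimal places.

ω₁ = 2.9777, v₂ = 3.7268

heading to target = atan2(-0.5−5, 4−3) = -1.3909
Δθ = wrap(-1.3909 − -2.8798) = 1.4889; ω₁ = Δθ/dt₁ = 2.9777
distance = √((4−3)² + (-0.5−5)²) = 5.5902; v₂ = distance/dt₂ = 3.7268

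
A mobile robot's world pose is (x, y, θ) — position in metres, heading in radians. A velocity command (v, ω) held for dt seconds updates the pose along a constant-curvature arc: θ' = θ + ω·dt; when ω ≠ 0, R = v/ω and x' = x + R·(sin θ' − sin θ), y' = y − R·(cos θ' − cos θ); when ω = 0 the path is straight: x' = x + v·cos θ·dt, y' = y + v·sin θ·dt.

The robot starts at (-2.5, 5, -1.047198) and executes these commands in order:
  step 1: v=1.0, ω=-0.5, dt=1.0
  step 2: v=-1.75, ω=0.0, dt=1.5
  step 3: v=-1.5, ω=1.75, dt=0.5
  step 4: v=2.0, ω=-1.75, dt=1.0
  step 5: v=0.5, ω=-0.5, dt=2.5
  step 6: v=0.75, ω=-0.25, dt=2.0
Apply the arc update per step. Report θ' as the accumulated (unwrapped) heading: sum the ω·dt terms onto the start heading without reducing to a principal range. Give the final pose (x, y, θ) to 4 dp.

(-4.7960, 6.5023, -4.1722)

step 1: θ'=-1.5472 (R=-2.0000) → pose (-2.2326, 4.0472, -1.5472)
step 2: θ'=-1.5472 (straight) → pose (-2.2945, 6.6715, -1.5472)
step 3: θ'=-0.6722 (R=-0.8571) → pose (-2.6177, 7.3219, -0.6722)
step 4: θ'=-2.4222 (R=-1.1429) → pose (-2.5763, 5.5680, -2.4222)
step 5: θ'=-3.6722 (R=-1.0000) → pose (-3.7413, 5.4577, -3.6722)
step 6: θ'=-4.1722 (R=-3.0000) → pose (-4.7960, 6.5023, -4.1722)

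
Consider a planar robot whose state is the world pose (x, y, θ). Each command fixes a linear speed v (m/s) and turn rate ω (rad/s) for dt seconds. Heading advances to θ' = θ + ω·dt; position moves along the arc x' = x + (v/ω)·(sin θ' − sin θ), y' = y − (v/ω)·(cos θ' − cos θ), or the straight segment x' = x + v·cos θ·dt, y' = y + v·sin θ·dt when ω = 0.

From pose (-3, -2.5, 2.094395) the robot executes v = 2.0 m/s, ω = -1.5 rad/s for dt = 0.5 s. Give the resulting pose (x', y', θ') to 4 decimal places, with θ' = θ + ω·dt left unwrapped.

θ' = 2.0944 + -1.5·0.5 = 1.3444
R = v/ω = 2.0/-1.5 = -1.3333
x' = -3 + -1.3333·(sin 1.3444 − sin 2.0944) = -3.1446
y' = -2.5 − -1.3333·(cos 1.3444 − cos 2.0944) = -1.5340

(-3.1446, -1.5340, 1.3444)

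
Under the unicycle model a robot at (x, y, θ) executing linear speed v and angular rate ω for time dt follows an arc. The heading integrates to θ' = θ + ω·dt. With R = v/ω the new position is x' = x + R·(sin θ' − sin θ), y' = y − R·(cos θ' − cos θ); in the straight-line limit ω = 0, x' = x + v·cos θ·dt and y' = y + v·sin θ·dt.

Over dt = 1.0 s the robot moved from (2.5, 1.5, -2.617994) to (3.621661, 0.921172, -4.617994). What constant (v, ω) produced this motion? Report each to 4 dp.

Δθ = -4.617994 − -2.617994 = -2.000000
ω = Δθ/dt = -2.000000/1.0 = -2.0000
R = Δx/(sin θ' − sin θ) = 0.7500
v = R·ω = 0.7500·-2.0000 = -1.5000

v = -1.5000, ω = -2.0000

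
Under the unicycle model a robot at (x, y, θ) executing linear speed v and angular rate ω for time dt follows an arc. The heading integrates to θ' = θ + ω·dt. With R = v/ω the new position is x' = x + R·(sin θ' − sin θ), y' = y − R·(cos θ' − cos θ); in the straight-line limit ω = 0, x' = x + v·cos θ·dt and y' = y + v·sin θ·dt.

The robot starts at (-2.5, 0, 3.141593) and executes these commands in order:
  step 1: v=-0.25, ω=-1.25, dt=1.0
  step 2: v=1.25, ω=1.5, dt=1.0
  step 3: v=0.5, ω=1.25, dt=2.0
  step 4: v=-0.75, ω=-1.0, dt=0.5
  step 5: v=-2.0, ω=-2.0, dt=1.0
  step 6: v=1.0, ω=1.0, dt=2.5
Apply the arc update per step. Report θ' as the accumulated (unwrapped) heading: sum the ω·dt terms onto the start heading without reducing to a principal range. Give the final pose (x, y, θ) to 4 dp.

step 1: θ'=1.8916 (R=0.2000) → pose (-2.3102, -0.1369, 1.8916)
step 2: θ'=3.3916 (R=0.8333) → pose (-3.3072, 0.4077, 3.3916)
step 3: θ'=5.8916 (R=0.4000) → pose (-3.3609, -0.3496, 5.8916)
step 4: θ'=5.3916 (R=0.7500) → pose (-3.6582, -0.1275, 5.3916)
step 5: θ'=3.3916 (R=1.0000) → pose (-3.1275, 1.4696, 3.3916)
step 6: θ'=5.8916 (R=1.0000) → pose (-3.2618, -0.4236, 5.8916)

(-3.2618, -0.4236, 5.8916)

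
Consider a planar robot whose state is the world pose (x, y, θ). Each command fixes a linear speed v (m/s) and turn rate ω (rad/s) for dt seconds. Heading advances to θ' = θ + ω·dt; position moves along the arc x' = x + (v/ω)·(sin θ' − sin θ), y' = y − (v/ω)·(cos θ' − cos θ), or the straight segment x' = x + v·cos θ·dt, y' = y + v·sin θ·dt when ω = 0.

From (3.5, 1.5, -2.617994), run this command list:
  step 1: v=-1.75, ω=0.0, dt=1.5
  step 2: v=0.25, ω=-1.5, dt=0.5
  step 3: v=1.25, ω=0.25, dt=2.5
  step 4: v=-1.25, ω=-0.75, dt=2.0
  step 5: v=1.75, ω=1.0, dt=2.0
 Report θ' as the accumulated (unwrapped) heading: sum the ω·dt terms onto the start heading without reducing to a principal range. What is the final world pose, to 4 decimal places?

step 1: θ'=-2.6180 (straight) → pose (5.7733, 2.8125, -2.6180)
step 2: θ'=-3.3680 (R=-0.1667) → pose (5.6526, 2.7944, -3.3680)
step 3: θ'=-2.7430 (R=5.0000) → pose (2.5896, 2.5301, -2.7430)
step 4: θ'=-4.2430 (R=1.6667) → pose (4.7229, 1.7480, -4.2430)
step 5: θ'=-2.2430 (R=1.7500) → pose (1.7928, 2.0461, -2.2430)

(1.7928, 2.0461, -2.2430)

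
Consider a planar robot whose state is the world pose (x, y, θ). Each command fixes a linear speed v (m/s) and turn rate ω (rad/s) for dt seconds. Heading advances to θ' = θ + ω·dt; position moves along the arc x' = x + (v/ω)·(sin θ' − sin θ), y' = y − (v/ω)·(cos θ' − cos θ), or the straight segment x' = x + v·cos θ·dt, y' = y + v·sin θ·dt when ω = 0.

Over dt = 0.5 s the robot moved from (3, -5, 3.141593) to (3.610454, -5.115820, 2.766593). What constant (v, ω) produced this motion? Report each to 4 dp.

Δθ = 2.766593 − 3.141593 = -0.375000
ω = Δθ/dt = -0.375000/0.5 = -0.7500
R = Δx/(sin θ' − sin θ) = 1.6667
v = R·ω = 1.6667·-0.7500 = -1.2500

v = -1.2500, ω = -0.7500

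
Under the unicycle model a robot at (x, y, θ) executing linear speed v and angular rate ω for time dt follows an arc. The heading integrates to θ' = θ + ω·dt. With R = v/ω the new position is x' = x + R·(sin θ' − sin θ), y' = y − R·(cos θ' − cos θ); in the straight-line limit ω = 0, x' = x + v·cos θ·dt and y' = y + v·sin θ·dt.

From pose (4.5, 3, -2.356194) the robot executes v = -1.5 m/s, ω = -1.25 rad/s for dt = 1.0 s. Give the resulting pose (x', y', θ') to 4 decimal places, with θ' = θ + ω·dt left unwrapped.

θ' = -2.3562 + -1.25·1.0 = -3.6062
R = v/ω = -1.5/-1.25 = 1.2000
x' = 4.5 + 1.2000·(sin -3.6062 − sin -2.3562) = 5.8862
y' = 3 − 1.2000·(cos -3.6062 − cos -2.3562) = 3.2243

(5.8862, 3.2243, -3.6062)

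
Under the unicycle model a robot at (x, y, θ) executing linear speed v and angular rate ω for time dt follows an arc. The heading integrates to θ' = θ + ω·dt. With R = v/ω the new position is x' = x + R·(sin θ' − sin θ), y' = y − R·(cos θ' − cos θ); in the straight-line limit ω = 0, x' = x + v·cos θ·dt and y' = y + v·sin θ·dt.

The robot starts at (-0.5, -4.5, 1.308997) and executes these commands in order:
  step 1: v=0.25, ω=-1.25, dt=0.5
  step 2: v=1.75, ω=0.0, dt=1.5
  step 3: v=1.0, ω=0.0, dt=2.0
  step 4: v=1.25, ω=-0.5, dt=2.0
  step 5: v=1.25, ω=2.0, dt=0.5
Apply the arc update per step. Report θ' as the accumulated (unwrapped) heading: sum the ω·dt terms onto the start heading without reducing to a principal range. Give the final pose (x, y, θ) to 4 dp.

(6.0973, -0.9260, 0.6840)

step 1: θ'=0.6840 (R=-0.2000) → pose (-0.4332, -4.3968, 0.6840)
step 2: θ'=0.6840 (straight) → pose (1.6013, -2.7380, 0.6840)
step 3: θ'=0.6840 (straight) → pose (3.1514, -1.4742, 0.6840)
step 4: θ'=-0.3160 (R=-2.5000) → pose (5.5081, -1.0357, -0.3160)
step 5: θ'=0.6840 (R=0.6250) → pose (6.0973, -0.9260, 0.6840)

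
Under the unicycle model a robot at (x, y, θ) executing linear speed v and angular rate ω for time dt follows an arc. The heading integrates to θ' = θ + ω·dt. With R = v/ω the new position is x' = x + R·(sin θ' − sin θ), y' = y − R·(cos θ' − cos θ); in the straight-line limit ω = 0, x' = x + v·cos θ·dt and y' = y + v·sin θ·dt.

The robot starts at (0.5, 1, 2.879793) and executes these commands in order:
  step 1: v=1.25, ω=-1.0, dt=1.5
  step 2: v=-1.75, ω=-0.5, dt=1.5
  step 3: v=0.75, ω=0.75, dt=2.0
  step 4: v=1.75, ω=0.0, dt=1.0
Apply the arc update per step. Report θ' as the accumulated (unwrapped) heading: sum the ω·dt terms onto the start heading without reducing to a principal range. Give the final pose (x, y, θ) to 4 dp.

(-2.4479, 3.1028, 2.1298)

step 1: θ'=1.3798 (R=-1.2500) → pose (-0.4037, 2.4447, 1.3798)
step 2: θ'=0.6298 (R=3.5000) → pose (-1.7787, 0.2806, 0.6298)
step 3: θ'=2.1298 (R=1.0000) → pose (-1.5199, 1.6191, 2.1298)
step 4: θ'=2.1298 (straight) → pose (-2.4479, 3.1028, 2.1298)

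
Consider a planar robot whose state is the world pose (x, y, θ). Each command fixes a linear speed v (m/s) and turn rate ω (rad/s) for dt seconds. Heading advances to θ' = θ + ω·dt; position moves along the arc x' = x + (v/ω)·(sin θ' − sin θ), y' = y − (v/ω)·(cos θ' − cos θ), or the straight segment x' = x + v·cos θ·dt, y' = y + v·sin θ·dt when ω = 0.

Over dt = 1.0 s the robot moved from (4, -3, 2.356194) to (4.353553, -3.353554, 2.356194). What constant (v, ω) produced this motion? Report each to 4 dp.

v = -0.5000, ω = 0.0000

Δθ = 2.356194 − 2.356194 = 0.000000
ω = Δθ/dt = 0.000000/1.0 = 0.0000
ω = 0 → v = (Δx·cos θ + Δy·sin θ)/dt = -0.5000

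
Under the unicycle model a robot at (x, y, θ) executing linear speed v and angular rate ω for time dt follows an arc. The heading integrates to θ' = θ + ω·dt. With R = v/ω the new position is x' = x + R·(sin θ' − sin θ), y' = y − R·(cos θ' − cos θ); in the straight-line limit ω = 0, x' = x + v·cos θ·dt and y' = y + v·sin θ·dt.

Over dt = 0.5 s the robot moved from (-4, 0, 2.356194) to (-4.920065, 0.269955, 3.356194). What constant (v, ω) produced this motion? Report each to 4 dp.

v = 2.0000, ω = 2.0000

Δθ = 3.356194 − 2.356194 = 1.000000
ω = Δθ/dt = 1.000000/0.5 = 2.0000
R = Δx/(sin θ' − sin θ) = 1.0000
v = R·ω = 1.0000·2.0000 = 2.0000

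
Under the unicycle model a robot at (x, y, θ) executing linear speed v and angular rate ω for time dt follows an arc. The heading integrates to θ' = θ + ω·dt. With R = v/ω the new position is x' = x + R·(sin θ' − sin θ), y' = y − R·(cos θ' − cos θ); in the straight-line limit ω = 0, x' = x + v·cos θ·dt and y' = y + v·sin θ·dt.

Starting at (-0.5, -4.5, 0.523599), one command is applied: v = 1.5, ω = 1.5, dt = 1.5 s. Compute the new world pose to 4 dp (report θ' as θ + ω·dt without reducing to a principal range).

(-0.6403, -2.7009, 2.7736)

θ' = 0.5236 + 1.5·1.5 = 2.7736
R = v/ω = 1.5/1.5 = 1.0000
x' = -0.5 + 1.0000·(sin 2.7736 − sin 0.5236) = -0.6403
y' = -4.5 − 1.0000·(cos 2.7736 − cos 0.5236) = -2.7009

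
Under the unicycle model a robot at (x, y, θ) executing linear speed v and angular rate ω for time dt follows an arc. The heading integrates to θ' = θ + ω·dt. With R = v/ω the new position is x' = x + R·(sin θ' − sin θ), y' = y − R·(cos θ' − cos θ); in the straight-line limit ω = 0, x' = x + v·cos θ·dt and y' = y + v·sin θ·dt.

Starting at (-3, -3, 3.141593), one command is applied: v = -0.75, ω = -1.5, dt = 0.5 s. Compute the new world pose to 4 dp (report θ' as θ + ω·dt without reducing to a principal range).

θ' = 3.1416 + -1.5·0.5 = 2.3916
R = v/ω = -0.75/-1.5 = 0.5000
x' = -3 + 0.5000·(sin 2.3916 − sin 3.1416) = -2.6592
y' = -3 − 0.5000·(cos 2.3916 − cos 3.1416) = -3.1342

(-2.6592, -3.1342, 2.3916)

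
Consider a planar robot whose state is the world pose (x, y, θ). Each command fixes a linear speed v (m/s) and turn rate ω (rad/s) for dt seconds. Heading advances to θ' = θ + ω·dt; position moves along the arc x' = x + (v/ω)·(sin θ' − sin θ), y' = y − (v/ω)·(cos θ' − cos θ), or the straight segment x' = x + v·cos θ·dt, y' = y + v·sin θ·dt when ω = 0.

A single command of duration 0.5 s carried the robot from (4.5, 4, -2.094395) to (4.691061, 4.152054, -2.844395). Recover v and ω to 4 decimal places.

v = -0.5000, ω = -1.5000

Δθ = -2.844395 − -2.094395 = -0.750000
ω = Δθ/dt = -0.750000/0.5 = -1.5000
R = Δx/(sin θ' − sin θ) = 0.3333
v = R·ω = 0.3333·-1.5000 = -0.5000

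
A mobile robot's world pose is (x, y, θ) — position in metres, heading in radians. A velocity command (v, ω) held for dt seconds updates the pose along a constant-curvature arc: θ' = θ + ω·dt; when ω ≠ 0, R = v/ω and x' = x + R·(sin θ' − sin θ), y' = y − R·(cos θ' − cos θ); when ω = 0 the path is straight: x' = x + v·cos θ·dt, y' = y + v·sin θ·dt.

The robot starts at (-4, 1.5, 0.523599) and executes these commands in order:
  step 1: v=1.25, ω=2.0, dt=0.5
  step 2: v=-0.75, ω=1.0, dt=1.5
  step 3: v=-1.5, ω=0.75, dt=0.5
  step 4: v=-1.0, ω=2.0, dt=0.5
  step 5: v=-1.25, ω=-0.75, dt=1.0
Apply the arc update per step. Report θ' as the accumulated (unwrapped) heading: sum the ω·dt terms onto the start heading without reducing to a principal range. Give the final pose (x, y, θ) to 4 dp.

step 1: θ'=1.5236 (R=0.6250) → pose (-3.6882, 2.0118, 1.5236)
step 2: θ'=3.0236 (R=-0.7500) → pose (-3.0273, 1.2316, 3.0236)
step 3: θ'=3.3986 (R=-2.0000) → pose (-2.2835, 1.2834, 3.3986)
step 4: θ'=4.3986 (R=-0.5000) → pose (-1.9350, 1.6126, 4.3986)
step 5: θ'=3.6486 (R=1.6667) → pose (-1.1590, 2.5552, 3.6486)

(-1.1590, 2.5552, 3.6486)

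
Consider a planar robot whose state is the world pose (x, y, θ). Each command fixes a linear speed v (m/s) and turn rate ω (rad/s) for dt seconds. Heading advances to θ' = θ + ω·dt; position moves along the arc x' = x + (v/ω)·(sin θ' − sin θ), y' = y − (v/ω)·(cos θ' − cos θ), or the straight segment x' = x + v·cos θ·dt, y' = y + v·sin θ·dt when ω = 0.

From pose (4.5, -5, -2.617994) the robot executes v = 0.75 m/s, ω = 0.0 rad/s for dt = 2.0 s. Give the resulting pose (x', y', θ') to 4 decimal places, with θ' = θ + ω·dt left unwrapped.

(3.2010, -5.7500, -2.6180)

θ' = -2.6180 + 0.0·2.0 = -2.6180
ω = 0 → straight: x' = 4.5 + 0.75·cos(-2.6180)·2.0 = 3.2010
y' = -5 + 0.75·sin(-2.6180)·2.0 = -5.7500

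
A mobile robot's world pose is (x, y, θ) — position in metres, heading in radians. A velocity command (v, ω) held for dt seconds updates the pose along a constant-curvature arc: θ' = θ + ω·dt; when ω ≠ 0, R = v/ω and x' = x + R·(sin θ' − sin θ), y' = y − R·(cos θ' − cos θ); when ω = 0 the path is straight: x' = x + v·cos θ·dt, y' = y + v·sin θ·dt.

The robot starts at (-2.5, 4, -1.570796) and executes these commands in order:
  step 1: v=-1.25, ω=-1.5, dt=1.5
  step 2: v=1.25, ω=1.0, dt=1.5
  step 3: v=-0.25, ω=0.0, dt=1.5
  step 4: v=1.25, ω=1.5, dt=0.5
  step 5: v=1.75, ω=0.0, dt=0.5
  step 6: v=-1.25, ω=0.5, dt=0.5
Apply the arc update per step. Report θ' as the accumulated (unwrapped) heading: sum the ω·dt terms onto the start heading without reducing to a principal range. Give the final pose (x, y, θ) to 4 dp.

(-2.8887, 3.9777, -1.3208)

step 1: θ'=-3.8208 (R=0.8333) → pose (-1.1432, 4.6484, -3.8208)
step 2: θ'=-2.3208 (R=1.2500) → pose (-2.8430, 4.5279, -2.3208)
step 3: θ'=-2.3208 (straight) → pose (-2.5874, 4.8022, -2.3208)
step 4: θ'=-1.5708 (R=0.8333) → pose (-2.8110, 4.2342, -1.5708)
step 5: θ'=-1.5708 (straight) → pose (-2.8110, 3.3592, -1.5708)
step 6: θ'=-1.3208 (R=-2.5000) → pose (-2.8887, 3.9777, -1.3208)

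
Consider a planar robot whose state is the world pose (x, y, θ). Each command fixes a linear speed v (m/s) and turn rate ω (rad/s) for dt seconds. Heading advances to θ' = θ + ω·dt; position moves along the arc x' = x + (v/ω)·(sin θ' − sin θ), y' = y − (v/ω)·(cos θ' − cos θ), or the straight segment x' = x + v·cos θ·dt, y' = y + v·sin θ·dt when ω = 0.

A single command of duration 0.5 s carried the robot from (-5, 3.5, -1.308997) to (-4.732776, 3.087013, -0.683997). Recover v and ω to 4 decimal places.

v = 1.0000, ω = 1.2500

Δθ = -0.683997 − -1.308997 = 0.625000
ω = Δθ/dt = 0.625000/0.5 = 1.2500
R = −Δy/(cos θ' − cos θ) = 0.8000
v = R·ω = 0.8000·1.2500 = 1.0000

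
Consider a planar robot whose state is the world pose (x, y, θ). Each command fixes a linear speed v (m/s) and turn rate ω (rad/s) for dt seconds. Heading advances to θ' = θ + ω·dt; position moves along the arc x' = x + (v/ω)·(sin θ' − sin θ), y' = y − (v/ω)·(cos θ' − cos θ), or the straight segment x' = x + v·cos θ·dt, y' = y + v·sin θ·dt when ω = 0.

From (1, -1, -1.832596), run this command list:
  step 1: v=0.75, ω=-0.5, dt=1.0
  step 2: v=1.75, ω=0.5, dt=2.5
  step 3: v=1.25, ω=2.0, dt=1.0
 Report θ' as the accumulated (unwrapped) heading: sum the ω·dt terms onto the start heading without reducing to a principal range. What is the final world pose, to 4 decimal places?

step 1: θ'=-2.3326 (R=-1.5000) → pose (0.6365, -1.6471, -2.3326)
step 2: θ'=-1.0826 (R=3.5000) → pose (0.0780, -5.7045, -1.0826)
step 3: θ'=0.9174 (R=0.6250) → pose (1.1262, -5.7913, 0.9174)

(1.1262, -5.7913, 0.9174)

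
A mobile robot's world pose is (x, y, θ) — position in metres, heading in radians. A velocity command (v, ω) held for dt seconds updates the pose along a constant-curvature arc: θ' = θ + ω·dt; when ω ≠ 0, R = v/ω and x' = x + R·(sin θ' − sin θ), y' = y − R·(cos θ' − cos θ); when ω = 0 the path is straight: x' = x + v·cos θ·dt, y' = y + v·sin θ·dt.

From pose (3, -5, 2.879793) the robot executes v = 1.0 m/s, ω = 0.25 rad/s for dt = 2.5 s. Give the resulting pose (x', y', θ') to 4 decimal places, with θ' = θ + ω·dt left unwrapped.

θ' = 2.8798 + 0.25·2.5 = 3.5048
R = v/ω = 1.0/0.25 = 4.0000
x' = 3 + 4.0000·(sin 3.5048 − sin 2.8798) = 0.5437
y' = -5 − 4.0000·(cos 3.5048 − cos 2.8798) = -5.1246

(0.5437, -5.1246, 3.5048)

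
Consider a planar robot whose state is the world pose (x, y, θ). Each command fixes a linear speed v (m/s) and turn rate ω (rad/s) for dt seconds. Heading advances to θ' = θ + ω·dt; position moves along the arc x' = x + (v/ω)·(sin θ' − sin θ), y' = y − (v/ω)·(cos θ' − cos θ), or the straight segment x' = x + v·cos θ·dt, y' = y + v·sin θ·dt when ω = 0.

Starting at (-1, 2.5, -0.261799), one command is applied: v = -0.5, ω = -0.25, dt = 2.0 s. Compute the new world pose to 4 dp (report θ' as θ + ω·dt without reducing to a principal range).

θ' = -0.2618 + -0.25·2.0 = -0.7618
R = v/ω = -0.5/-0.25 = 2.0000
x' = -1 + 2.0000·(sin -0.7618 − sin -0.2618) = -1.8628
y' = 2.5 − 2.0000·(cos -0.7618 − cos -0.2618) = 2.9847

(-1.8628, 2.9847, -0.7618)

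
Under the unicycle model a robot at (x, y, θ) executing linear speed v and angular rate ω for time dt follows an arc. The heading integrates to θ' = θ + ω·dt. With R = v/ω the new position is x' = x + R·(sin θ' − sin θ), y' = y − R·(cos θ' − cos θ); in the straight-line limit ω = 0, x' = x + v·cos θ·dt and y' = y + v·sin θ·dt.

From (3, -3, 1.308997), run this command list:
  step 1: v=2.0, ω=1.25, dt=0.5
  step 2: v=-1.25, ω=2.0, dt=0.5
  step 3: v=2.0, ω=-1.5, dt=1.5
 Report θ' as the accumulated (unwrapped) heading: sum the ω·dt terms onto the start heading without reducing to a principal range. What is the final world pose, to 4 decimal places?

(2.8378, -0.0689, 0.6840)

step 1: θ'=1.9340 (R=1.6000) → pose (2.9501, -2.0175, 1.9340)
step 2: θ'=2.9340 (R=-0.6250) → pose (3.4056, -2.4070, 2.9340)
step 3: θ'=0.6840 (R=-1.3333) → pose (2.8378, -0.0689, 0.6840)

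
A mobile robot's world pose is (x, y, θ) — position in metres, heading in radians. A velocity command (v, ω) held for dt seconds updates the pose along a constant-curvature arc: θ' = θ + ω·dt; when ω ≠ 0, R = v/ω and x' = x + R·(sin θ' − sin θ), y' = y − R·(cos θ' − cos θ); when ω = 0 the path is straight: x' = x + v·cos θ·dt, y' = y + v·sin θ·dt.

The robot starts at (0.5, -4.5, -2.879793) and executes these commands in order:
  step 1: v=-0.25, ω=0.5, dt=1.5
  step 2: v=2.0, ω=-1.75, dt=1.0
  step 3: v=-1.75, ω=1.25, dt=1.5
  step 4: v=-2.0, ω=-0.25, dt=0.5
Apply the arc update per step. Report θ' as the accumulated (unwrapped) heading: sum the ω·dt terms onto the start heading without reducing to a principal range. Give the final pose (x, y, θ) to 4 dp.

step 1: θ'=-2.1298 (R=-0.5000) → pose (0.7945, -4.2822, -2.1298)
step 2: θ'=-3.8798 (R=-1.1429) → pose (-0.9435, -4.5215, -3.8798)
step 3: θ'=-2.0048 (R=-1.4000) → pose (1.2688, -4.0746, -2.0048)
step 4: θ'=-2.1298 (R=8.0000) → pose (1.7449, -3.1959, -2.1298)

(1.7449, -3.1959, -2.1298)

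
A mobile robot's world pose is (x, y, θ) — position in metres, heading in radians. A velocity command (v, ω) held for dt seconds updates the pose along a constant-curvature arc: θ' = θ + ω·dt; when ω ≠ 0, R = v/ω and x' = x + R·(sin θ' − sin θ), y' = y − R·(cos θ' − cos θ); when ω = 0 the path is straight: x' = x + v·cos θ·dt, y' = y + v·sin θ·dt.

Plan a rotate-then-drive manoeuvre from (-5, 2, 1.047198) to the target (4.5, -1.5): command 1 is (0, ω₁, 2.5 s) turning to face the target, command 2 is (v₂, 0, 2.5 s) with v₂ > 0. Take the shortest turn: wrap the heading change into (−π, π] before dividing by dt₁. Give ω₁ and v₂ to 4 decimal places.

ω₁ = -0.5601, v₂ = 4.0497

heading to target = atan2(-1.5−2, 4.5−-5) = -0.3530
Δθ = wrap(-0.3530 − 1.0472) = -1.4002; ω₁ = Δθ/dt₁ = -0.5601
distance = √((4.5−-5)² + (-1.5−2)²) = 10.1242; v₂ = distance/dt₂ = 4.0497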